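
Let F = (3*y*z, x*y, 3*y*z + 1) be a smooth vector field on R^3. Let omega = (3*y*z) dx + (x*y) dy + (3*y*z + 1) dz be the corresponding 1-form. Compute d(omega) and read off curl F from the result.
d(omega) = (3*z) dy ∧ dz + (3*y) dz ∧ dx + (y - 3*z) dx ∧ dy; curl F = (3*z, 3*y, y - 3*z)

d omega = sum_{i<j} (∂f_j/∂x_i - ∂f_i/∂x_j) dx_i ∧ dx_j. Under the identification (dy ∧ dz, dz ∧ dx, dx ∧ dy) ↔ (e_x, e_y, e_z), the coefficients are exactly the components of curl F. Compute:
  ∂R/∂y - ∂Q/∂z = (3*z) - (0) = 3*z
  ∂P/∂z - ∂R/∂x = (3*y) - (0) = 3*y
  ∂Q/∂x - ∂P/∂y = (y) - (3*z) = y - 3*z.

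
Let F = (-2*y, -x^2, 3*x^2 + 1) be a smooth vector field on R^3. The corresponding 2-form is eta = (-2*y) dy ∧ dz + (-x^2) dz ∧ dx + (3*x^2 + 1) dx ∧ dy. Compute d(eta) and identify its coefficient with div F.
d(eta) = (0) dx ∧ dy ∧ dz; div F = 0

For a 2-form in R^3 of the form above, applying d gives a 3-form with coefficient ∂P/∂x + ∂Q/∂y + ∂R/∂z:
  ∂P/∂x = 0
  ∂Q/∂y = 0
  ∂R/∂z = 0
Sum = 0, which is exactly div F.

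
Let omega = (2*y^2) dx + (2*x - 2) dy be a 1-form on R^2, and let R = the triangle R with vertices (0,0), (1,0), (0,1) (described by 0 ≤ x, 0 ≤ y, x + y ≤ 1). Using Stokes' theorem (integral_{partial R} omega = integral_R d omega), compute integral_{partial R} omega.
integral_(partial R) omega = 1/3

Stokes: integral_partial_R omega = integral_R d omega with d omega = (∂Q/∂x - ∂P/∂y) dx ∧ dy.
  ∂Q/∂x = 2
  ∂P/∂y = 4*y
  integrand = ∂Q/∂x - ∂P/∂y = 2 - 4*y.
Integrating over R: integral_0^1 integral_0^{1-x} (2 - 4*y) dy dx = 1/3.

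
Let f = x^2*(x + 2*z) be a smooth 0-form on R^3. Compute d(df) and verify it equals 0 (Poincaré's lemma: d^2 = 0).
d(df) = 0

Step 1: df = sum_i (∂f/∂x_i) dx_i = (x*(3*x + 4*z)) dx + (0) dy + (2*x^2) dz.
Step 2: Apply d again. Using the 1-form formula, the coefficient of dx ∧ dy in d(df) is ∂^2 f/∂x ∂y - ∂^2 f/∂y ∂x = (0) - (0) = 0 (equality of mixed partials for smooth f).
Similarly for dx ∧ dz and dy ∧ dz — all coefficients vanish. So d(df) = 0.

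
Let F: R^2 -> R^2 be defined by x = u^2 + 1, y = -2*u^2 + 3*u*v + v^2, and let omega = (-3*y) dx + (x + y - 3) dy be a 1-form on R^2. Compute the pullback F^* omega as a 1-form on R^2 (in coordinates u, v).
F^* omega = (16*u^3 - 33*u^2*v - u*v^2 + 8*u + 3*v^3 - 6*v) du + (-3*u^3 + 7*u^2*v + 9*u*v^2 - 6*u + 2*v^3 - 4*v) dv

Using F^*(f dg) = (f ∘ F) d(g ∘ F), substitute each coordinate x_i by F_i(u, v) in f_i, and replace dx_i by d F_i = (∂F_i/∂u) du + (∂F_i/∂v) dv.
  For the x component: f_1(F) = 6*u^2 - 9*u*v - 3*v^2; d F_1 = (2*u) du + (0) dv
  For the y component: f_2(F) = -u^2 + 3*u*v + v^2 - 2; d F_2 = (-4*u + 3*v) du + (3*u + 2*v) dv
Combining and collecting du, dv coefficients:
  coeff of du: 16*u^3 - 33*u^2*v - u*v^2 + 8*u + 3*v^3 - 6*v
  coeff of dv: -3*u^3 + 7*u^2*v + 9*u*v^2 - 6*u + 2*v^3 - 4*v
F^* omega = (16*u^3 - 33*u^2*v - u*v^2 + 8*u + 3*v^3 - 6*v) du + (-3*u^3 + 7*u^2*v + 9*u*v^2 - 6*u + 2*v^3 - 4*v) dv.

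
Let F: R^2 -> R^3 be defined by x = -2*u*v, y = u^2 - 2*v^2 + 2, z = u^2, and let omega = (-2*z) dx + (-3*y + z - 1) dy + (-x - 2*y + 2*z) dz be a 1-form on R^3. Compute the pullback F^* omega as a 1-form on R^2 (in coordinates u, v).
F^* omega = (2*u*(-2*u^2 + 4*u*v + 10*v^2 - 11)) du + (4*u^3 + 8*u^2*v - 24*v^3 + 28*v) dv

Using F^*(f dg) = (f ∘ F) d(g ∘ F), substitute each coordinate x_i by F_i(u, v) in f_i, and replace dx_i by d F_i = (∂F_i/∂u) du + (∂F_i/∂v) dv.
  For the x component: f_1(F) = -2*u^2; d F_1 = (-2*v) du + (-2*u) dv
  For the y component: f_2(F) = -2*u^2 + 6*v^2 - 7; d F_2 = (2*u) du + (-4*v) dv
  For the z component: f_3(F) = 2*u*v + 4*v^2 - 4; d F_3 = (2*u) du + (0) dv
Combining and collecting du, dv coefficients:
  coeff of du: 2*u*(-2*u^2 + 4*u*v + 10*v^2 - 11)
  coeff of dv: 4*u^3 + 8*u^2*v - 24*v^3 + 28*v
F^* omega = (2*u*(-2*u^2 + 4*u*v + 10*v^2 - 11)) du + (4*u^3 + 8*u^2*v - 24*v^3 + 28*v) dv.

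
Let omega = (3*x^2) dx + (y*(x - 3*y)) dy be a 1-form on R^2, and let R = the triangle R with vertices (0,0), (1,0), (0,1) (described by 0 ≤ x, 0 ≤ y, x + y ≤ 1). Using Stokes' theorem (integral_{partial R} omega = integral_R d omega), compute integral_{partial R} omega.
integral_(partial R) omega = 1/6

Stokes: integral_partial_R omega = integral_R d omega with d omega = (∂Q/∂x - ∂P/∂y) dx ∧ dy.
  ∂Q/∂x = y
  ∂P/∂y = 0
  integrand = ∂Q/∂x - ∂P/∂y = y.
Integrating over R: integral_0^1 integral_0^{1-x} (y) dy dx = 1/6.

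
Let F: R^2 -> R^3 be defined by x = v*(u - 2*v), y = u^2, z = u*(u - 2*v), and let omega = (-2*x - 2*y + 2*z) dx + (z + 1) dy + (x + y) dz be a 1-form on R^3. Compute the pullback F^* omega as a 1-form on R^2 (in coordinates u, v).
F^* omega = (4*u^3 - 4*u^2*v - 12*u*v^2 + 2*u + 8*v^3) du + (-2*u^3 - 8*u^2*v + 32*u*v^2 - 16*v^3) dv

Using F^*(f dg) = (f ∘ F) d(g ∘ F), substitute each coordinate x_i by F_i(u, v) in f_i, and replace dx_i by d F_i = (∂F_i/∂u) du + (∂F_i/∂v) dv.
  For the x component: f_1(F) = 2*v*(-3*u + 2*v); d F_1 = (v) du + (u - 4*v) dv
  For the y component: f_2(F) = u^2 - 2*u*v + 1; d F_2 = (2*u) du + (0) dv
  For the z component: f_3(F) = u^2 + u*v - 2*v^2; d F_3 = (2*u - 2*v) du + (-2*u) dv
Combining and collecting du, dv coefficients:
  coeff of du: 4*u^3 - 4*u^2*v - 12*u*v^2 + 2*u + 8*v^3
  coeff of dv: -2*u^3 - 8*u^2*v + 32*u*v^2 - 16*v^3
F^* omega = (4*u^3 - 4*u^2*v - 12*u*v^2 + 2*u + 8*v^3) du + (-2*u^3 - 8*u^2*v + 32*u*v^2 - 16*v^3) dv.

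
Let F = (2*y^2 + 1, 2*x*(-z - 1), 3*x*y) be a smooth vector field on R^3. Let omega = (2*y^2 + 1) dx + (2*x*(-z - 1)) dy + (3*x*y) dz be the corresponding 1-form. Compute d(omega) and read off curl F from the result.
d(omega) = (5*x) dy ∧ dz + (-3*y) dz ∧ dx + (-4*y - 2*z - 2) dx ∧ dy; curl F = (5*x, -3*y, -4*y - 2*z - 2)

d omega = sum_{i<j} (∂f_j/∂x_i - ∂f_i/∂x_j) dx_i ∧ dx_j. Under the identification (dy ∧ dz, dz ∧ dx, dx ∧ dy) ↔ (e_x, e_y, e_z), the coefficients are exactly the components of curl F. Compute:
  ∂R/∂y - ∂Q/∂z = (3*x) - (-2*x) = 5*x
  ∂P/∂z - ∂R/∂x = (0) - (3*y) = -3*y
  ∂Q/∂x - ∂P/∂y = (-2*z - 2) - (4*y) = -4*y - 2*z - 2.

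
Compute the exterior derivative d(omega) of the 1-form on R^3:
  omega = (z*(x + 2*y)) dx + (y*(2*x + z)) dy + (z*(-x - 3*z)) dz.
d(omega) = (2*y - 2*z) dx ∧ dy + (-x - 2*y - z) dx ∧ dz + (-y) dy ∧ dz

For a 1-form omega = sum_i f_i dx_i, the exterior derivative is
  d(omega) = sum_{i < j} (∂f_j/∂x_i - ∂f_i/∂x_j) dx_i ∧ dx_j.
  coefficient of dx ∧ dy: ∂f_2/∂x - ∂f_1/∂y = ∂(y*(2*x + z))/∂x - ∂(z*(x + 2*y))/∂y = 2*y - 2*z
  coefficient of dx ∧ dz: ∂f_3/∂x - ∂f_1/∂z = ∂(z*(-x - 3*z))/∂x - ∂(z*(x + 2*y))/∂z = -x - 2*y - z
  coefficient of dy ∧ dz: ∂f_3/∂y - ∂f_2/∂z = ∂(z*(-x - 3*z))/∂y - ∂(y*(2*x + z))/∂z = -y
Assembling: d(omega) = (2*y - 2*z) dx ∧ dy + (-x - 2*y - z) dx ∧ dz + (-y) dy ∧ dz.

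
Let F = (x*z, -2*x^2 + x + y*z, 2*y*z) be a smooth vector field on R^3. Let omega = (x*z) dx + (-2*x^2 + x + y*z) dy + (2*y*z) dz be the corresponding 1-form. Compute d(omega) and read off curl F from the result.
d(omega) = (-y + 2*z) dy ∧ dz + (x) dz ∧ dx + (1 - 4*x) dx ∧ dy; curl F = (-y + 2*z, x, 1 - 4*x)

d omega = sum_{i<j} (∂f_j/∂x_i - ∂f_i/∂x_j) dx_i ∧ dx_j. Under the identification (dy ∧ dz, dz ∧ dx, dx ∧ dy) ↔ (e_x, e_y, e_z), the coefficients are exactly the components of curl F. Compute:
  ∂R/∂y - ∂Q/∂z = (2*z) - (y) = -y + 2*z
  ∂P/∂z - ∂R/∂x = (x) - (0) = x
  ∂Q/∂x - ∂P/∂y = (1 - 4*x) - (0) = 1 - 4*x.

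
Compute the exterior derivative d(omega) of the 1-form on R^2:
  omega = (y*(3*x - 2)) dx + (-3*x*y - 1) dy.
d(omega) = (-3*x - 3*y + 2) dx ∧ dy

For a 1-form omega = sum_i f_i dx_i, the exterior derivative is
  d(omega) = sum_{i < j} (∂f_j/∂x_i - ∂f_i/∂x_j) dx_i ∧ dx_j.
  coefficient of dx ∧ dy: ∂f_2/∂x - ∂f_1/∂y = ∂(-3*x*y - 1)/∂x - ∂(y*(3*x - 2))/∂y = -3*x - 3*y + 2
Assembling: d(omega) = (-3*x - 3*y + 2) dx ∧ dy.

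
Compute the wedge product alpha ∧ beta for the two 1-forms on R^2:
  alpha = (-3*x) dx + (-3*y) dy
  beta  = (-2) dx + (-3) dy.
alpha ∧ beta = (9*x - 6*y) dx ∧ dy

Distribute the wedge, using dx_i ∧ dx_j = -dx_j ∧ dx_i and dx_i ∧ dx_i = 0. For each pair (i, j) with i < j, the coefficient of dx_i ∧ dx_j in alpha ∧ beta is (alpha_i * beta_j - alpha_j * beta_i). Collecting: alpha ∧ beta = (9*x - 6*y) dx ∧ dy.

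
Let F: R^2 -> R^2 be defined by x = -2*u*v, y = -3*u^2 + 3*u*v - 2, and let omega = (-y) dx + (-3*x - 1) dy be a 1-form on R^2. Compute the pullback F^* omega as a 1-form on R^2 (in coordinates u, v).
F^* omega = (-42*u^2*v + 24*u*v^2 + 6*u - 7*v) du + (u*(-6*u^2 + 24*u*v - 7)) dv

Using F^*(f dg) = (f ∘ F) d(g ∘ F), substitute each coordinate x_i by F_i(u, v) in f_i, and replace dx_i by d F_i = (∂F_i/∂u) du + (∂F_i/∂v) dv.
  For the x component: f_1(F) = 3*u^2 - 3*u*v + 2; d F_1 = (-2*v) du + (-2*u) dv
  For the y component: f_2(F) = 6*u*v - 1; d F_2 = (-6*u + 3*v) du + (3*u) dv
Combining and collecting du, dv coefficients:
  coeff of du: -42*u^2*v + 24*u*v^2 + 6*u - 7*v
  coeff of dv: u*(-6*u^2 + 24*u*v - 7)
F^* omega = (-42*u^2*v + 24*u*v^2 + 6*u - 7*v) du + (u*(-6*u^2 + 24*u*v - 7)) dv.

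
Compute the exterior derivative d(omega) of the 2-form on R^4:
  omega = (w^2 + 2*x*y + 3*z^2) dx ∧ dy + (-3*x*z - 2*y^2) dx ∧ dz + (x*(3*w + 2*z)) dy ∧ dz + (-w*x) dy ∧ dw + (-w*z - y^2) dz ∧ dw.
d(omega) = (3*w + 4*y + 8*z) dx ∧ dy ∧ dz + (w) dx ∧ dy ∧ dw + (3*x - 2*y) dy ∧ dz ∧ dw

For a 2-form omega = sum_{i<j} g_{ij} dx_i ∧ dx_j, the exterior derivative is
  d(omega) = sum_{i<j} d(g_{ij}) ∧ dx_i ∧ dx_j = sum_{i<j, k} (∂g_{ij}/∂x_k) dx_k ∧ dx_i ∧ dx_j.
Expand each term, using dx_k ∧ dx_i ∧ dx_j = sgn(permutation) dx_{(a)} ∧ dx_{(b)} ∧ dx_{(c)} with (a < b < c) sorted:
  d(w^2 + 2*x*y + 3*z^2) includes (∂/∂z)(w^2 + 2*x*y + 3*z^2) dz = (6*z) dz, which multiplied by dx ∧ dy gives (6*z) dx ∧ dy ∧ dz
  d(w^2 + 2*x*y + 3*z^2) includes (∂/∂w)(w^2 + 2*x*y + 3*z^2) dw = (2*w) dw, which multiplied by dx ∧ dy gives (2*w) dx ∧ dy ∧ dw
  d(-3*x*z - 2*y^2) includes (∂/∂y)(-3*x*z - 2*y^2) dy = (-4*y) dy, which multiplied by dx ∧ dz gives (4*y) dx ∧ dy ∧ dz
  d(x*(3*w + 2*z)) includes (∂/∂x)(x*(3*w + 2*z)) dx = (3*w + 2*z) dx, which multiplied by dy ∧ dz gives (3*w + 2*z) dx ∧ dy ∧ dz
  d(x*(3*w + 2*z)) includes (∂/∂w)(x*(3*w + 2*z)) dw = (3*x) dw, which multiplied by dy ∧ dz gives (3*x) dy ∧ dz ∧ dw
  d(-w*x) includes (∂/∂x)(-w*x) dx = (-w) dx, which multiplied by dy ∧ dw gives (-w) dx ∧ dy ∧ dw
  d(-w*z - y^2) includes (∂/∂y)(-w*z - y^2) dy = (-2*y) dy, which multiplied by dz ∧ dw gives (-2*y) dy ∧ dz ∧ dw
Collecting like 3-forms: d(omega) = (3*w + 4*y + 8*z) dx ∧ dy ∧ dz + (w) dx ∧ dy ∧ dw + (3*x - 2*y) dy ∧ dz ∧ dw.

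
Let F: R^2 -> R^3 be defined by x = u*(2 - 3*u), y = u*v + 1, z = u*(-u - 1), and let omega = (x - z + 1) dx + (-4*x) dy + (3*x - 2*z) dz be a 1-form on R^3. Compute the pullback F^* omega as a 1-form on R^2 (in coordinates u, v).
F^* omega = (26*u^3 + 12*u^2*v - 31*u^2 - 8*u*v - 8*u + 2) du + (u^2*(12*u - 8)) dv

Using F^*(f dg) = (f ∘ F) d(g ∘ F), substitute each coordinate x_i by F_i(u, v) in f_i, and replace dx_i by d F_i = (∂F_i/∂u) du + (∂F_i/∂v) dv.
  For the x component: f_1(F) = -2*u^2 + 3*u + 1; d F_1 = (2 - 6*u) du + (0) dv
  For the y component: f_2(F) = 4*u*(3*u - 2); d F_2 = (v) du + (u) dv
  For the z component: f_3(F) = u*(8 - 7*u); d F_3 = (-2*u - 1) du + (0) dv
Combining and collecting du, dv coefficients:
  coeff of du: 26*u^3 + 12*u^2*v - 31*u^2 - 8*u*v - 8*u + 2
  coeff of dv: u^2*(12*u - 8)
F^* omega = (26*u^3 + 12*u^2*v - 31*u^2 - 8*u*v - 8*u + 2) du + (u^2*(12*u - 8)) dv.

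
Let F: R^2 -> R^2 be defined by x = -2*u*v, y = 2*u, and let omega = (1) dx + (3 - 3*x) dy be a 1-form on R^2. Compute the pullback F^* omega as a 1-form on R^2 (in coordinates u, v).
F^* omega = (12*u*v - 2*v + 6) du + (-2*u) dv

Using F^*(f dg) = (f ∘ F) d(g ∘ F), substitute each coordinate x_i by F_i(u, v) in f_i, and replace dx_i by d F_i = (∂F_i/∂u) du + (∂F_i/∂v) dv.
  For the x component: f_1(F) = 1; d F_1 = (-2*v) du + (-2*u) dv
  For the y component: f_2(F) = 6*u*v + 3; d F_2 = (2) du + (0) dv
Combining and collecting du, dv coefficients:
  coeff of du: 12*u*v - 2*v + 6
  coeff of dv: -2*u
F^* omega = (12*u*v - 2*v + 6) du + (-2*u) dv.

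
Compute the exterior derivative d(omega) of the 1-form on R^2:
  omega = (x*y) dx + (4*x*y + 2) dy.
d(omega) = (-x + 4*y) dx ∧ dy

For a 1-form omega = sum_i f_i dx_i, the exterior derivative is
  d(omega) = sum_{i < j} (∂f_j/∂x_i - ∂f_i/∂x_j) dx_i ∧ dx_j.
  coefficient of dx ∧ dy: ∂f_2/∂x - ∂f_1/∂y = ∂(4*x*y + 2)/∂x - ∂(x*y)/∂y = -x + 4*y
Assembling: d(omega) = (-x + 4*y) dx ∧ dy.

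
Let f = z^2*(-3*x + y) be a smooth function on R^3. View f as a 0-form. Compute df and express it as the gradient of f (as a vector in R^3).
df = (-3*z^2) dx + (z^2) dy + (2*z*(-3*x + y)) dz; grad f = (-3*z^2, z^2, 2*z*(-3*x + y))

For a 0-form f, d f = (∂f/∂x) dx + (∂f/∂y) dy + (∂f/∂z) dz. The components of the vector representation are exactly the entries of grad f in Cartesian coordinates:
  ∂f/∂x = -3*z^2
  ∂f/∂y = z^2
  ∂f/∂z = 2*z*(-3*x + y).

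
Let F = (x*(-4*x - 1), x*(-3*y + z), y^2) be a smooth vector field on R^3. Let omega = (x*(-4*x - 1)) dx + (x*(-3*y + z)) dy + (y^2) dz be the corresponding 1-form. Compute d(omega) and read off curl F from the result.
d(omega) = (-x + 2*y) dy ∧ dz + (0) dz ∧ dx + (-3*y + z) dx ∧ dy; curl F = (-x + 2*y, 0, -3*y + z)

d omega = sum_{i<j} (∂f_j/∂x_i - ∂f_i/∂x_j) dx_i ∧ dx_j. Under the identification (dy ∧ dz, dz ∧ dx, dx ∧ dy) ↔ (e_x, e_y, e_z), the coefficients are exactly the components of curl F. Compute:
  ∂R/∂y - ∂Q/∂z = (2*y) - (x) = -x + 2*y
  ∂P/∂z - ∂R/∂x = (0) - (0) = 0
  ∂Q/∂x - ∂P/∂y = (-3*y + z) - (0) = -3*y + z.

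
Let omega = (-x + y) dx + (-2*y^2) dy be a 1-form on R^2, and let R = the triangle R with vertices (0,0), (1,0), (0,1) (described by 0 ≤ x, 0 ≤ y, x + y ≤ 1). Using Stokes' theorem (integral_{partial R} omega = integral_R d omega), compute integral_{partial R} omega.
integral_(partial R) omega = -1/2

Stokes: integral_partial_R omega = integral_R d omega with d omega = (∂Q/∂x - ∂P/∂y) dx ∧ dy.
  ∂Q/∂x = 0
  ∂P/∂y = 1
  integrand = ∂Q/∂x - ∂P/∂y = -1.
Integrating over R: integral_0^1 integral_0^{1-x} (-1) dy dx = -1/2.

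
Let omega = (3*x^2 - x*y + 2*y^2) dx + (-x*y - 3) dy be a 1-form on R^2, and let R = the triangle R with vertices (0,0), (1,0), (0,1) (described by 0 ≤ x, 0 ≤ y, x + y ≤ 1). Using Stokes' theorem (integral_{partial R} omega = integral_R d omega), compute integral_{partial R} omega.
integral_(partial R) omega = -2/3

Stokes: integral_partial_R omega = integral_R d omega with d omega = (∂Q/∂x - ∂P/∂y) dx ∧ dy.
  ∂Q/∂x = -y
  ∂P/∂y = -x + 4*y
  integrand = ∂Q/∂x - ∂P/∂y = x - 5*y.
Integrating over R: integral_0^1 integral_0^{1-x} (x - 5*y) dy dx = -2/3.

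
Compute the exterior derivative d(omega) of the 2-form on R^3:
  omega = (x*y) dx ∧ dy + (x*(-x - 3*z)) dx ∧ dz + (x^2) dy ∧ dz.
d(omega) = (2*x) dx ∧ dy ∧ dz

For a 2-form omega = sum_{i<j} g_{ij} dx_i ∧ dx_j, the exterior derivative is
  d(omega) = sum_{i<j} d(g_{ij}) ∧ dx_i ∧ dx_j = sum_{i<j, k} (∂g_{ij}/∂x_k) dx_k ∧ dx_i ∧ dx_j.
Expand each term, using dx_k ∧ dx_i ∧ dx_j = sgn(permutation) dx_{(a)} ∧ dx_{(b)} ∧ dx_{(c)} with (a < b < c) sorted:
  d(x^2) includes (∂/∂x)(x^2) dx = (2*x) dx, which multiplied by dy ∧ dz gives (2*x) dx ∧ dy ∧ dz
Collecting like 3-forms: d(omega) = (2*x) dx ∧ dy ∧ dz.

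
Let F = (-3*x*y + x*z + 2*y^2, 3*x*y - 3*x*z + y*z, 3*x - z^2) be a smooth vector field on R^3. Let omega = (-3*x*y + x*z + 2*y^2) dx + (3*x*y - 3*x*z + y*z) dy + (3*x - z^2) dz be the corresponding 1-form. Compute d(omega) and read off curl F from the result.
d(omega) = (3*x - y) dy ∧ dz + (x - 3) dz ∧ dx + (3*x - y - 3*z) dx ∧ dy; curl F = (3*x - y, x - 3, 3*x - y - 3*z)

d omega = sum_{i<j} (∂f_j/∂x_i - ∂f_i/∂x_j) dx_i ∧ dx_j. Under the identification (dy ∧ dz, dz ∧ dx, dx ∧ dy) ↔ (e_x, e_y, e_z), the coefficients are exactly the components of curl F. Compute:
  ∂R/∂y - ∂Q/∂z = (0) - (-3*x + y) = 3*x - y
  ∂P/∂z - ∂R/∂x = (x) - (3) = x - 3
  ∂Q/∂x - ∂P/∂y = (3*y - 3*z) - (-3*x + 4*y) = 3*x - y - 3*z.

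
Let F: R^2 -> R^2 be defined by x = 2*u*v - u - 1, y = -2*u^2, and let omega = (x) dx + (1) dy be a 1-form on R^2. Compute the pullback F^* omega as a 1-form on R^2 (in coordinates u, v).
F^* omega = (4*u*v^2 - 4*u*v - 3*u - 2*v + 1) du + (2*u*(2*u*v - u - 1)) dv

Using F^*(f dg) = (f ∘ F) d(g ∘ F), substitute each coordinate x_i by F_i(u, v) in f_i, and replace dx_i by d F_i = (∂F_i/∂u) du + (∂F_i/∂v) dv.
  For the x component: f_1(F) = 2*u*v - u - 1; d F_1 = (2*v - 1) du + (2*u) dv
  For the y component: f_2(F) = 1; d F_2 = (-4*u) du + (0) dv
Combining and collecting du, dv coefficients:
  coeff of du: 4*u*v^2 - 4*u*v - 3*u - 2*v + 1
  coeff of dv: 2*u*(2*u*v - u - 1)
F^* omega = (4*u*v^2 - 4*u*v - 3*u - 2*v + 1) du + (2*u*(2*u*v - u - 1)) dv.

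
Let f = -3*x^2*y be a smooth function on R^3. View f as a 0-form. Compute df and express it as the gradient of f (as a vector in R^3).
df = (-6*x*y) dx + (-3*x^2) dy + (0) dz; grad f = (-6*x*y, -3*x^2, 0)

For a 0-form f, d f = (∂f/∂x) dx + (∂f/∂y) dy + (∂f/∂z) dz. The components of the vector representation are exactly the entries of grad f in Cartesian coordinates:
  ∂f/∂x = -6*x*y
  ∂f/∂y = -3*x^2
  ∂f/∂z = 0.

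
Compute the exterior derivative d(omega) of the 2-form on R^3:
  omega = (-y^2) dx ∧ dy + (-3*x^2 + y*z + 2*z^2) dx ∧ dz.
d(omega) = (-z) dx ∧ dy ∧ dz

For a 2-form omega = sum_{i<j} g_{ij} dx_i ∧ dx_j, the exterior derivative is
  d(omega) = sum_{i<j} d(g_{ij}) ∧ dx_i ∧ dx_j = sum_{i<j, k} (∂g_{ij}/∂x_k) dx_k ∧ dx_i ∧ dx_j.
Expand each term, using dx_k ∧ dx_i ∧ dx_j = sgn(permutation) dx_{(a)} ∧ dx_{(b)} ∧ dx_{(c)} with (a < b < c) sorted:
  d(-3*x^2 + y*z + 2*z^2) includes (∂/∂y)(-3*x^2 + y*z + 2*z^2) dy = (z) dy, which multiplied by dx ∧ dz gives (-z) dx ∧ dy ∧ dz
Collecting like 3-forms: d(omega) = (-z) dx ∧ dy ∧ dz.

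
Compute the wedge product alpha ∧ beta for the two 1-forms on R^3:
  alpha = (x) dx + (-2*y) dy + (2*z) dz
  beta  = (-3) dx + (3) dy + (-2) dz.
alpha ∧ beta = (3*x - 6*y) dx ∧ dy + (-2*x + 6*z) dx ∧ dz + (4*y - 6*z) dy ∧ dz

Distribute the wedge, using dx_i ∧ dx_j = -dx_j ∧ dx_i and dx_i ∧ dx_i = 0. For each pair (i, j) with i < j, the coefficient of dx_i ∧ dx_j in alpha ∧ beta is (alpha_i * beta_j - alpha_j * beta_i). Collecting: alpha ∧ beta = (3*x - 6*y) dx ∧ dy + (-2*x + 6*z) dx ∧ dz + (4*y - 6*z) dy ∧ dz.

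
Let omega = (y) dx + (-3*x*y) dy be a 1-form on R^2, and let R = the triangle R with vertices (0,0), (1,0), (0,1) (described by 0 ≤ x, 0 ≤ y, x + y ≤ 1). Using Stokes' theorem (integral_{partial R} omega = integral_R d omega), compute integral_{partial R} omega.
integral_(partial R) omega = -1

Stokes: integral_partial_R omega = integral_R d omega with d omega = (∂Q/∂x - ∂P/∂y) dx ∧ dy.
  ∂Q/∂x = -3*y
  ∂P/∂y = 1
  integrand = ∂Q/∂x - ∂P/∂y = -3*y - 1.
Integrating over R: integral_0^1 integral_0^{1-x} (-3*y - 1) dy dx = -1.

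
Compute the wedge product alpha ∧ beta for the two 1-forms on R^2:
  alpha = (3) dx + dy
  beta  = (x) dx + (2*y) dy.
alpha ∧ beta = (-x + 6*y) dx ∧ dy

Distribute the wedge, using dx_i ∧ dx_j = -dx_j ∧ dx_i and dx_i ∧ dx_i = 0. For each pair (i, j) with i < j, the coefficient of dx_i ∧ dx_j in alpha ∧ beta is (alpha_i * beta_j - alpha_j * beta_i). Collecting: alpha ∧ beta = (-x + 6*y) dx ∧ dy.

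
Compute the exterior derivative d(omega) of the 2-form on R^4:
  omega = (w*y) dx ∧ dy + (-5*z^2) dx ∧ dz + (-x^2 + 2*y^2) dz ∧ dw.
d(omega) = (y) dx ∧ dy ∧ dw + (-2*x) dx ∧ dz ∧ dw + (4*y) dy ∧ dz ∧ dw

For a 2-form omega = sum_{i<j} g_{ij} dx_i ∧ dx_j, the exterior derivative is
  d(omega) = sum_{i<j} d(g_{ij}) ∧ dx_i ∧ dx_j = sum_{i<j, k} (∂g_{ij}/∂x_k) dx_k ∧ dx_i ∧ dx_j.
Expand each term, using dx_k ∧ dx_i ∧ dx_j = sgn(permutation) dx_{(a)} ∧ dx_{(b)} ∧ dx_{(c)} with (a < b < c) sorted:
  d(w*y) includes (∂/∂w)(w*y) dw = (y) dw, which multiplied by dx ∧ dy gives (y) dx ∧ dy ∧ dw
  d(-x^2 + 2*y^2) includes (∂/∂x)(-x^2 + 2*y^2) dx = (-2*x) dx, which multiplied by dz ∧ dw gives (-2*x) dx ∧ dz ∧ dw
  d(-x^2 + 2*y^2) includes (∂/∂y)(-x^2 + 2*y^2) dy = (4*y) dy, which multiplied by dz ∧ dw gives (4*y) dy ∧ dz ∧ dw
Collecting like 3-forms: d(omega) = (y) dx ∧ dy ∧ dw + (-2*x) dx ∧ dz ∧ dw + (4*y) dy ∧ dz ∧ dw.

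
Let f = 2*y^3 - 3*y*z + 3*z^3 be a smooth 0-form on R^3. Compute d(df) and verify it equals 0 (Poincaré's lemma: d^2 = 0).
d(df) = 0

Step 1: df = sum_i (∂f/∂x_i) dx_i = (0) dx + (6*y^2 - 3*z) dy + (-3*y + 9*z^2) dz.
Step 2: Apply d again. Using the 1-form formula, the coefficient of dx ∧ dy in d(df) is ∂^2 f/∂x ∂y - ∂^2 f/∂y ∂x = (0) - (0) = 0 (equality of mixed partials for smooth f).
Similarly for dx ∧ dz and dy ∧ dz — all coefficients vanish. So d(df) = 0.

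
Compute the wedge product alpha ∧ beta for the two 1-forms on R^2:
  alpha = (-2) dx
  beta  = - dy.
alpha ∧ beta = (2) dx ∧ dy

Distribute the wedge, using dx_i ∧ dx_j = -dx_j ∧ dx_i and dx_i ∧ dx_i = 0. For each pair (i, j) with i < j, the coefficient of dx_i ∧ dx_j in alpha ∧ beta is (alpha_i * beta_j - alpha_j * beta_i). Collecting: alpha ∧ beta = (2) dx ∧ dy.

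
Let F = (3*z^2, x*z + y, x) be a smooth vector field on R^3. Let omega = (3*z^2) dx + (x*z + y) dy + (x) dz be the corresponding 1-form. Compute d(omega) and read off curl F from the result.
d(omega) = (-x) dy ∧ dz + (6*z - 1) dz ∧ dx + (z) dx ∧ dy; curl F = (-x, 6*z - 1, z)

d omega = sum_{i<j} (∂f_j/∂x_i - ∂f_i/∂x_j) dx_i ∧ dx_j. Under the identification (dy ∧ dz, dz ∧ dx, dx ∧ dy) ↔ (e_x, e_y, e_z), the coefficients are exactly the components of curl F. Compute:
  ∂R/∂y - ∂Q/∂z = (0) - (x) = -x
  ∂P/∂z - ∂R/∂x = (6*z) - (1) = 6*z - 1
  ∂Q/∂x - ∂P/∂y = (z) - (0) = z.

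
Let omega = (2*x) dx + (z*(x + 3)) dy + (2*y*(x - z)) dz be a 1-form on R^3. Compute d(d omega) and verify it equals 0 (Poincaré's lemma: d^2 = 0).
d(d omega) = 0

Step 1: d omega = sum_{i<j} (∂f_j/∂x_i - ∂f_i/∂x_j) dx_i ∧ dx_j:
  coeff of dx ∧ dy: z
  coeff of dx ∧ dz: 2*y
  coeff of dy ∧ dz: x - 2*z - 3
Step 2: Apply d again to each 2-form coefficient. The only possible 3-form in R^3 is dx ∧ dy ∧ dz, with coefficient
  ∂(coeff of dy∧dz)/∂x - ∂(coeff of dx∧dz)/∂y + ∂(coeff of dx∧dy)/∂z
  = ∂/∂x (x - 2*z - 3) - ∂/∂y (2*y) + ∂/∂z (z).
Each of these terms simplifies to sums of mixed partials that cancel in pairs. The result is 0 (by equality of mixed partials for smooth functions — Schwarz / Clairaut).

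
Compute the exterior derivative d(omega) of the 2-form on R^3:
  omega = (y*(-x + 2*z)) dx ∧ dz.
d(omega) = (x - 2*z) dx ∧ dy ∧ dz

For a 2-form omega = sum_{i<j} g_{ij} dx_i ∧ dx_j, the exterior derivative is
  d(omega) = sum_{i<j} d(g_{ij}) ∧ dx_i ∧ dx_j = sum_{i<j, k} (∂g_{ij}/∂x_k) dx_k ∧ dx_i ∧ dx_j.
Expand each term, using dx_k ∧ dx_i ∧ dx_j = sgn(permutation) dx_{(a)} ∧ dx_{(b)} ∧ dx_{(c)} with (a < b < c) sorted:
  d(y*(-x + 2*z)) includes (∂/∂y)(y*(-x + 2*z)) dy = (-x + 2*z) dy, which multiplied by dx ∧ dz gives (x - 2*z) dx ∧ dy ∧ dz
Collecting like 3-forms: d(omega) = (x - 2*z) dx ∧ dy ∧ dz.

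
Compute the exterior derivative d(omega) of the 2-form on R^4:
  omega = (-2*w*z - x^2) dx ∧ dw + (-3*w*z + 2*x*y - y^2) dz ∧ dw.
d(omega) = (2*w + 2*y) dx ∧ dz ∧ dw + (2*x - 2*y) dy ∧ dz ∧ dw

For a 2-form omega = sum_{i<j} g_{ij} dx_i ∧ dx_j, the exterior derivative is
  d(omega) = sum_{i<j} d(g_{ij}) ∧ dx_i ∧ dx_j = sum_{i<j, k} (∂g_{ij}/∂x_k) dx_k ∧ dx_i ∧ dx_j.
Expand each term, using dx_k ∧ dx_i ∧ dx_j = sgn(permutation) dx_{(a)} ∧ dx_{(b)} ∧ dx_{(c)} with (a < b < c) sorted:
  d(-2*w*z - x^2) includes (∂/∂z)(-2*w*z - x^2) dz = (-2*w) dz, which multiplied by dx ∧ dw gives (2*w) dx ∧ dz ∧ dw
  d(-3*w*z + 2*x*y - y^2) includes (∂/∂x)(-3*w*z + 2*x*y - y^2) dx = (2*y) dx, which multiplied by dz ∧ dw gives (2*y) dx ∧ dz ∧ dw
  d(-3*w*z + 2*x*y - y^2) includes (∂/∂y)(-3*w*z + 2*x*y - y^2) dy = (2*x - 2*y) dy, which multiplied by dz ∧ dw gives (2*x - 2*y) dy ∧ dz ∧ dw
Collecting like 3-forms: d(omega) = (2*w + 2*y) dx ∧ dz ∧ dw + (2*x - 2*y) dy ∧ dz ∧ dw.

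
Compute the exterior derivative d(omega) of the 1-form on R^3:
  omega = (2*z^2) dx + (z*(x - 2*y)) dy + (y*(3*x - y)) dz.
d(omega) = (z) dx ∧ dy + (3*y - 4*z) dx ∧ dz + (2*x) dy ∧ dz

For a 1-form omega = sum_i f_i dx_i, the exterior derivative is
  d(omega) = sum_{i < j} (∂f_j/∂x_i - ∂f_i/∂x_j) dx_i ∧ dx_j.
  coefficient of dx ∧ dy: ∂f_2/∂x - ∂f_1/∂y = ∂(z*(x - 2*y))/∂x - ∂(2*z^2)/∂y = z
  coefficient of dx ∧ dz: ∂f_3/∂x - ∂f_1/∂z = ∂(y*(3*x - y))/∂x - ∂(2*z^2)/∂z = 3*y - 4*z
  coefficient of dy ∧ dz: ∂f_3/∂y - ∂f_2/∂z = ∂(y*(3*x - y))/∂y - ∂(z*(x - 2*y))/∂z = 2*x
Assembling: d(omega) = (z) dx ∧ dy + (3*y - 4*z) dx ∧ dz + (2*x) dy ∧ dz.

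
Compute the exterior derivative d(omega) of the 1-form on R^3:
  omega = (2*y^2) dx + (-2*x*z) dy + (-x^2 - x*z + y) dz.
d(omega) = (-4*y - 2*z) dx ∧ dy + (-2*x - z) dx ∧ dz + (2*x + 1) dy ∧ dz

For a 1-form omega = sum_i f_i dx_i, the exterior derivative is
  d(omega) = sum_{i < j} (∂f_j/∂x_i - ∂f_i/∂x_j) dx_i ∧ dx_j.
  coefficient of dx ∧ dy: ∂f_2/∂x - ∂f_1/∂y = ∂(-2*x*z)/∂x - ∂(2*y^2)/∂y = -4*y - 2*z
  coefficient of dx ∧ dz: ∂f_3/∂x - ∂f_1/∂z = ∂(-x^2 - x*z + y)/∂x - ∂(2*y^2)/∂z = -2*x - z
  coefficient of dy ∧ dz: ∂f_3/∂y - ∂f_2/∂z = ∂(-x^2 - x*z + y)/∂y - ∂(-2*x*z)/∂z = 2*x + 1
Assembling: d(omega) = (-4*y - 2*z) dx ∧ dy + (-2*x - z) dx ∧ dz + (2*x + 1) dy ∧ dz.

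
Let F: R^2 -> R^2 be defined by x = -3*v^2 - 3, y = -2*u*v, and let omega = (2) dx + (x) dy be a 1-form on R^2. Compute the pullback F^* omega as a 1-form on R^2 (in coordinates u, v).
F^* omega = (6*v*(v^2 + 1)) du + (6*u*v^2 + 6*u - 12*v) dv

Using F^*(f dg) = (f ∘ F) d(g ∘ F), substitute each coordinate x_i by F_i(u, v) in f_i, and replace dx_i by d F_i = (∂F_i/∂u) du + (∂F_i/∂v) dv.
  For the x component: f_1(F) = 2; d F_1 = (0) du + (-6*v) dv
  For the y component: f_2(F) = -3*v^2 - 3; d F_2 = (-2*v) du + (-2*u) dv
Combining and collecting du, dv coefficients:
  coeff of du: 6*v*(v^2 + 1)
  coeff of dv: 6*u*v^2 + 6*u - 12*v
F^* omega = (6*v*(v^2 + 1)) du + (6*u*v^2 + 6*u - 12*v) dv.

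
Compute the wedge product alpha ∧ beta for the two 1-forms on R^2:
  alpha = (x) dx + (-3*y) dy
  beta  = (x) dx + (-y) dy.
alpha ∧ beta = (2*x*y) dx ∧ dy

Distribute the wedge, using dx_i ∧ dx_j = -dx_j ∧ dx_i and dx_i ∧ dx_i = 0. For each pair (i, j) with i < j, the coefficient of dx_i ∧ dx_j in alpha ∧ beta is (alpha_i * beta_j - alpha_j * beta_i). Collecting: alpha ∧ beta = (2*x*y) dx ∧ dy.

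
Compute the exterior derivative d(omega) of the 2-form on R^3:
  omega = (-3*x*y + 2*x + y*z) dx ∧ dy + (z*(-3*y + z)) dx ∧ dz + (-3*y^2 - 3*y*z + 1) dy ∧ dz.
d(omega) = (y + 3*z) dx ∧ dy ∧ dz

For a 2-form omega = sum_{i<j} g_{ij} dx_i ∧ dx_j, the exterior derivative is
  d(omega) = sum_{i<j} d(g_{ij}) ∧ dx_i ∧ dx_j = sum_{i<j, k} (∂g_{ij}/∂x_k) dx_k ∧ dx_i ∧ dx_j.
Expand each term, using dx_k ∧ dx_i ∧ dx_j = sgn(permutation) dx_{(a)} ∧ dx_{(b)} ∧ dx_{(c)} with (a < b < c) sorted:
  d(-3*x*y + 2*x + y*z) includes (∂/∂z)(-3*x*y + 2*x + y*z) dz = (y) dz, which multiplied by dx ∧ dy gives (y) dx ∧ dy ∧ dz
  d(z*(-3*y + z)) includes (∂/∂y)(z*(-3*y + z)) dy = (-3*z) dy, which multiplied by dx ∧ dz gives (3*z) dx ∧ dy ∧ dz
Collecting like 3-forms: d(omega) = (y + 3*z) dx ∧ dy ∧ dz.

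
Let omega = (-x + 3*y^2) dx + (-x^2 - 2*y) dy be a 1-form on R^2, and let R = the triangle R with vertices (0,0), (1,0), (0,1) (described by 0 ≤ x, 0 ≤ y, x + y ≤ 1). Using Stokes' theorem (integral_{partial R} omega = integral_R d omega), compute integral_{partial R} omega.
integral_(partial R) omega = -4/3

Stokes: integral_partial_R omega = integral_R d omega with d omega = (∂Q/∂x - ∂P/∂y) dx ∧ dy.
  ∂Q/∂x = -2*x
  ∂P/∂y = 6*y
  integrand = ∂Q/∂x - ∂P/∂y = -2*x - 6*y.
Integrating over R: integral_0^1 integral_0^{1-x} (-2*x - 6*y) dy dx = -4/3.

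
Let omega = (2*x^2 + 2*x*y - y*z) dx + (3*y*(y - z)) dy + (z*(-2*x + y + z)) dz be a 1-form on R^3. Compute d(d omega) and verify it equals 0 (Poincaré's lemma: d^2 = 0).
d(d omega) = 0

Step 1: d omega = sum_{i<j} (∂f_j/∂x_i - ∂f_i/∂x_j) dx_i ∧ dx_j:
  coeff of dx ∧ dy: -2*x + z
  coeff of dx ∧ dz: y - 2*z
  coeff of dy ∧ dz: 3*y + z
Step 2: Apply d again to each 2-form coefficient. The only possible 3-form in R^3 is dx ∧ dy ∧ dz, with coefficient
  ∂(coeff of dy∧dz)/∂x - ∂(coeff of dx∧dz)/∂y + ∂(coeff of dx∧dy)/∂z
  = ∂/∂x (3*y + z) - ∂/∂y (y - 2*z) + ∂/∂z (-2*x + z).
Each of these terms simplifies to sums of mixed partials that cancel in pairs. The result is 0 (by equality of mixed partials for smooth functions — Schwarz / Clairaut).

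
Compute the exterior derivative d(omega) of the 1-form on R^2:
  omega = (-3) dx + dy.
d(omega) = 0

For a 1-form omega = sum_i f_i dx_i, the exterior derivative is
  d(omega) = sum_{i < j} (∂f_j/∂x_i - ∂f_i/∂x_j) dx_i ∧ dx_j.

Assembling: d(omega) = 0.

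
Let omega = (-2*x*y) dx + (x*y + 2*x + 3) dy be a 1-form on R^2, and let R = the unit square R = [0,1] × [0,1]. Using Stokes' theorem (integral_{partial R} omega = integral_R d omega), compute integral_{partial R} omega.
integral_(partial R) omega = 7/2

Stokes: integral_partial_R omega = integral_R d omega with d omega = (∂Q/∂x - ∂P/∂y) dx ∧ dy.
  ∂Q/∂x = y + 2
  ∂P/∂y = -2*x
  integrand = ∂Q/∂x - ∂P/∂y = 2*x + y + 2.
Integrating over R: integral_0^1 integral_0^1 (2*x + y + 2) dx dy = 7/2.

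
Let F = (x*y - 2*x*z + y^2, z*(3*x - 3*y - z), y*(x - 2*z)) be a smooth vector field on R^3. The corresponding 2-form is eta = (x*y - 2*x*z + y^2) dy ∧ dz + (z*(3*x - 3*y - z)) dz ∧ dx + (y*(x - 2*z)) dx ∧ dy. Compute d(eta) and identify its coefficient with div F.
d(eta) = (-y - 5*z) dx ∧ dy ∧ dz; div F = -y - 5*z

For a 2-form in R^3 of the form above, applying d gives a 3-form with coefficient ∂P/∂x + ∂Q/∂y + ∂R/∂z:
  ∂P/∂x = y - 2*z
  ∂Q/∂y = -3*z
  ∂R/∂z = -2*y
Sum = -y - 5*z, which is exactly div F.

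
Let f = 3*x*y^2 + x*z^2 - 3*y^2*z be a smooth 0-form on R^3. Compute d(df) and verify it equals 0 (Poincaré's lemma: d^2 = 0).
d(df) = 0

Step 1: df = sum_i (∂f/∂x_i) dx_i = (3*y^2 + z^2) dx + (6*y*(x - z)) dy + (2*x*z - 3*y^2) dz.
Step 2: Apply d again. Using the 1-form formula, the coefficient of dx ∧ dy in d(df) is ∂^2 f/∂x ∂y - ∂^2 f/∂y ∂x = (6*y) - (6*y) = 0 (equality of mixed partials for smooth f).
Similarly for dx ∧ dz and dy ∧ dz — all coefficients vanish. So d(df) = 0.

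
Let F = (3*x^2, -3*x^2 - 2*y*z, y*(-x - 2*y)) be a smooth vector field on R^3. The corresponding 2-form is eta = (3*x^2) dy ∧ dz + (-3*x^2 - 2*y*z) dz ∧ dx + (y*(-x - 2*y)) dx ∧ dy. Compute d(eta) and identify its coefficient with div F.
d(eta) = (6*x - 2*z) dx ∧ dy ∧ dz; div F = 6*x - 2*z

For a 2-form in R^3 of the form above, applying d gives a 3-form with coefficient ∂P/∂x + ∂Q/∂y + ∂R/∂z:
  ∂P/∂x = 6*x
  ∂Q/∂y = -2*z
  ∂R/∂z = 0
Sum = 6*x - 2*z, which is exactly div F.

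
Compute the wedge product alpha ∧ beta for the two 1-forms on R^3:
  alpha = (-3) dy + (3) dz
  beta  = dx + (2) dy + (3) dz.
alpha ∧ beta = (3) dx ∧ dy + (-15) dy ∧ dz + (-3) dx ∧ dz

Distribute the wedge, using dx_i ∧ dx_j = -dx_j ∧ dx_i and dx_i ∧ dx_i = 0. For each pair (i, j) with i < j, the coefficient of dx_i ∧ dx_j in alpha ∧ beta is (alpha_i * beta_j - alpha_j * beta_i). Collecting: alpha ∧ beta = (3) dx ∧ dy + (-15) dy ∧ dz + (-3) dx ∧ dz.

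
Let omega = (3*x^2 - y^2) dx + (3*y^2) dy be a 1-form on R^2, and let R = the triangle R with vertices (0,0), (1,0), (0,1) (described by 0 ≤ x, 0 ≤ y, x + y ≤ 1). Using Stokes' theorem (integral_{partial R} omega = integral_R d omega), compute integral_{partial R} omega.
integral_(partial R) omega = 1/3

Stokes: integral_partial_R omega = integral_R d omega with d omega = (∂Q/∂x - ∂P/∂y) dx ∧ dy.
  ∂Q/∂x = 0
  ∂P/∂y = -2*y
  integrand = ∂Q/∂x - ∂P/∂y = 2*y.
Integrating over R: integral_0^1 integral_0^{1-x} (2*y) dy dx = 1/3.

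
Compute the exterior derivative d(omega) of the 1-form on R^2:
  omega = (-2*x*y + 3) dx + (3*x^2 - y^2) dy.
d(omega) = (8*x) dx ∧ dy

For a 1-form omega = sum_i f_i dx_i, the exterior derivative is
  d(omega) = sum_{i < j} (∂f_j/∂x_i - ∂f_i/∂x_j) dx_i ∧ dx_j.
  coefficient of dx ∧ dy: ∂f_2/∂x - ∂f_1/∂y = ∂(3*x^2 - y^2)/∂x - ∂(-2*x*y + 3)/∂y = 8*x
Assembling: d(omega) = (8*x) dx ∧ dy.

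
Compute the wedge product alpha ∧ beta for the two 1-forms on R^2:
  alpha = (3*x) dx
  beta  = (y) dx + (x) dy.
alpha ∧ beta = (3*x^2) dx ∧ dy

Distribute the wedge, using dx_i ∧ dx_j = -dx_j ∧ dx_i and dx_i ∧ dx_i = 0. For each pair (i, j) with i < j, the coefficient of dx_i ∧ dx_j in alpha ∧ beta is (alpha_i * beta_j - alpha_j * beta_i). Collecting: alpha ∧ beta = (3*x^2) dx ∧ dy.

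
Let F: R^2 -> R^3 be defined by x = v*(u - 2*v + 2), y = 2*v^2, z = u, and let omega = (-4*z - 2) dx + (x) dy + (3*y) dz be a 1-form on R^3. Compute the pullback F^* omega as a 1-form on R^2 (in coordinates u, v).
F^* omega = (2*v*(-2*u + 3*v - 1)) du + (-4*u^2 + 4*u*v^2 + 16*u*v - 10*u - 8*v^3 + 8*v^2 + 8*v - 4) dv

Using F^*(f dg) = (f ∘ F) d(g ∘ F), substitute each coordinate x_i by F_i(u, v) in f_i, and replace dx_i by d F_i = (∂F_i/∂u) du + (∂F_i/∂v) dv.
  For the x component: f_1(F) = -4*u - 2; d F_1 = (v) du + (u - 4*v + 2) dv
  For the y component: f_2(F) = v*(u - 2*v + 2); d F_2 = (0) du + (4*v) dv
  For the z component: f_3(F) = 6*v^2; d F_3 = (1) du + (0) dv
Combining and collecting du, dv coefficients:
  coeff of du: 2*v*(-2*u + 3*v - 1)
  coeff of dv: -4*u^2 + 4*u*v^2 + 16*u*v - 10*u - 8*v^3 + 8*v^2 + 8*v - 4
F^* omega = (2*v*(-2*u + 3*v - 1)) du + (-4*u^2 + 4*u*v^2 + 16*u*v - 10*u - 8*v^3 + 8*v^2 + 8*v - 4) dv.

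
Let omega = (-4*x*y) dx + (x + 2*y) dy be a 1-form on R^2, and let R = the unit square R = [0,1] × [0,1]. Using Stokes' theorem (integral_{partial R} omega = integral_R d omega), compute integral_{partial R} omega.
integral_(partial R) omega = 3

Stokes: integral_partial_R omega = integral_R d omega with d omega = (∂Q/∂x - ∂P/∂y) dx ∧ dy.
  ∂Q/∂x = 1
  ∂P/∂y = -4*x
  integrand = ∂Q/∂x - ∂P/∂y = 4*x + 1.
Integrating over R: integral_0^1 integral_0^1 (4*x + 1) dx dy = 3.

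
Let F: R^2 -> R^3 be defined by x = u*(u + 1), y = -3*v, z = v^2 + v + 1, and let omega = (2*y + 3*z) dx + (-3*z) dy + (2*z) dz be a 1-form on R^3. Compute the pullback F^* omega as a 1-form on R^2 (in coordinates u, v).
F^* omega = (6*u*v^2 - 6*u*v + 6*u + 3*v^2 - 3*v + 3) du + (4*v^3 + 15*v^2 + 15*v + 11) dv

Using F^*(f dg) = (f ∘ F) d(g ∘ F), substitute each coordinate x_i by F_i(u, v) in f_i, and replace dx_i by d F_i = (∂F_i/∂u) du + (∂F_i/∂v) dv.
  For the x component: f_1(F) = 3*v^2 - 3*v + 3; d F_1 = (2*u + 1) du + (0) dv
  For the y component: f_2(F) = -3*v^2 - 3*v - 3; d F_2 = (0) du + (-3) dv
  For the z component: f_3(F) = 2*v^2 + 2*v + 2; d F_3 = (0) du + (2*v + 1) dv
Combining and collecting du, dv coefficients:
  coeff of du: 6*u*v^2 - 6*u*v + 6*u + 3*v^2 - 3*v + 3
  coeff of dv: 4*v^3 + 15*v^2 + 15*v + 11
F^* omega = (6*u*v^2 - 6*u*v + 6*u + 3*v^2 - 3*v + 3) du + (4*v^3 + 15*v^2 + 15*v + 11) dv.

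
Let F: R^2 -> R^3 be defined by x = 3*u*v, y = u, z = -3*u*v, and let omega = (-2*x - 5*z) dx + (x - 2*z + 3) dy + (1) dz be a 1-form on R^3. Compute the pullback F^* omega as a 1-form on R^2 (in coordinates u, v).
F^* omega = (27*u*v^2 + 9*u*v - 3*v + 3) du + (3*u*(9*u*v - 1)) dv

Using F^*(f dg) = (f ∘ F) d(g ∘ F), substitute each coordinate x_i by F_i(u, v) in f_i, and replace dx_i by d F_i = (∂F_i/∂u) du + (∂F_i/∂v) dv.
  For the x component: f_1(F) = 9*u*v; d F_1 = (3*v) du + (3*u) dv
  For the y component: f_2(F) = 9*u*v + 3; d F_2 = (1) du + (0) dv
  For the z component: f_3(F) = 1; d F_3 = (-3*v) du + (-3*u) dv
Combining and collecting du, dv coefficients:
  coeff of du: 27*u*v^2 + 9*u*v - 3*v + 3
  coeff of dv: 3*u*(9*u*v - 1)
F^* omega = (27*u*v^2 + 9*u*v - 3*v + 3) du + (3*u*(9*u*v - 1)) dv.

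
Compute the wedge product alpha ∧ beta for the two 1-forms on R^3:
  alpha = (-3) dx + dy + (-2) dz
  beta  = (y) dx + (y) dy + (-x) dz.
alpha ∧ beta = (-4*y) dx ∧ dy + (3*x + 2*y) dx ∧ dz + (-x + 2*y) dy ∧ dz

Distribute the wedge, using dx_i ∧ dx_j = -dx_j ∧ dx_i and dx_i ∧ dx_i = 0. For each pair (i, j) with i < j, the coefficient of dx_i ∧ dx_j in alpha ∧ beta is (alpha_i * beta_j - alpha_j * beta_i). Collecting: alpha ∧ beta = (-4*y) dx ∧ dy + (3*x + 2*y) dx ∧ dz + (-x + 2*y) dy ∧ dz.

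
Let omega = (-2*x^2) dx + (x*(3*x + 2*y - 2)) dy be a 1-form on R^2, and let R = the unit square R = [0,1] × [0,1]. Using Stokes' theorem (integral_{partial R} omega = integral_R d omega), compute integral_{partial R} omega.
integral_(partial R) omega = 2

Stokes: integral_partial_R omega = integral_R d omega with d omega = (∂Q/∂x - ∂P/∂y) dx ∧ dy.
  ∂Q/∂x = 6*x + 2*y - 2
  ∂P/∂y = 0
  integrand = ∂Q/∂x - ∂P/∂y = 6*x + 2*y - 2.
Integrating over R: integral_0^1 integral_0^1 (6*x + 2*y - 2) dx dy = 2.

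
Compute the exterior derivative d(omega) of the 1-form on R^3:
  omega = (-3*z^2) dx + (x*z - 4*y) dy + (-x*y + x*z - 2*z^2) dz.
d(omega) = (z) dx ∧ dy + (-y + 7*z) dx ∧ dz + (-2*x) dy ∧ dz

For a 1-form omega = sum_i f_i dx_i, the exterior derivative is
  d(omega) = sum_{i < j} (∂f_j/∂x_i - ∂f_i/∂x_j) dx_i ∧ dx_j.
  coefficient of dx ∧ dy: ∂f_2/∂x - ∂f_1/∂y = ∂(x*z - 4*y)/∂x - ∂(-3*z^2)/∂y = z
  coefficient of dx ∧ dz: ∂f_3/∂x - ∂f_1/∂z = ∂(-x*y + x*z - 2*z^2)/∂x - ∂(-3*z^2)/∂z = -y + 7*z
  coefficient of dy ∧ dz: ∂f_3/∂y - ∂f_2/∂z = ∂(-x*y + x*z - 2*z^2)/∂y - ∂(x*z - 4*y)/∂z = -2*x
Assembling: d(omega) = (z) dx ∧ dy + (-y + 7*z) dx ∧ dz + (-2*x) dy ∧ dz.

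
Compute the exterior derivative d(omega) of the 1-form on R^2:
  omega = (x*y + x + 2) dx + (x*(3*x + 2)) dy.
d(omega) = (5*x + 2) dx ∧ dy

For a 1-form omega = sum_i f_i dx_i, the exterior derivative is
  d(omega) = sum_{i < j} (∂f_j/∂x_i - ∂f_i/∂x_j) dx_i ∧ dx_j.
  coefficient of dx ∧ dy: ∂f_2/∂x - ∂f_1/∂y = ∂(x*(3*x + 2))/∂x - ∂(x*y + x + 2)/∂y = 5*x + 2
Assembling: d(omega) = (5*x + 2) dx ∧ dy.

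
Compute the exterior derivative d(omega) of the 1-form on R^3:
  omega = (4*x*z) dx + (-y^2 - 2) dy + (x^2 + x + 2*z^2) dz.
d(omega) = (1 - 2*x) dx ∧ dz

For a 1-form omega = sum_i f_i dx_i, the exterior derivative is
  d(omega) = sum_{i < j} (∂f_j/∂x_i - ∂f_i/∂x_j) dx_i ∧ dx_j.
  coefficient of dx ∧ dz: ∂f_3/∂x - ∂f_1/∂z = ∂(x^2 + x + 2*z^2)/∂x - ∂(4*x*z)/∂z = 1 - 2*x
Assembling: d(omega) = (1 - 2*x) dx ∧ dz.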